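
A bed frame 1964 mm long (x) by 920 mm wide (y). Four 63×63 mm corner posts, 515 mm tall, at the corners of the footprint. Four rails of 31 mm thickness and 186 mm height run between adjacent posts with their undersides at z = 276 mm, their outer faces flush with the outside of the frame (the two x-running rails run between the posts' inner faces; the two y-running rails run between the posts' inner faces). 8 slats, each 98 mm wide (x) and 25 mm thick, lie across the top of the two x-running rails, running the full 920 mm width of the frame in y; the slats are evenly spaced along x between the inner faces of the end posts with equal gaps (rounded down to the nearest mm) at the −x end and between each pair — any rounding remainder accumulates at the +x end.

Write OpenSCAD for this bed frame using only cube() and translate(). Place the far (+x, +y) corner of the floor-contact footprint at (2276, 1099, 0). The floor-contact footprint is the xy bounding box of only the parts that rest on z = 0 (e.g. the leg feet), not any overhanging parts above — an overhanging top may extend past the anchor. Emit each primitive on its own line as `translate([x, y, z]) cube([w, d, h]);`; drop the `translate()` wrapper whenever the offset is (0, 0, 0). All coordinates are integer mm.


// slat z = rail_z + rail_h = 276 + 186 = 462
// slat gap = ⌊(1838 − 8·98) / 9⌋ = 117
translate([312, 179, 0]) cube([63, 63, 515]);
translate([312, 1036, 0]) cube([63, 63, 515]);
translate([2213, 179, 0]) cube([63, 63, 515]);
translate([2213, 1036, 0]) cube([63, 63, 515]);
translate([375, 179, 276]) cube([1838, 31, 186]);
translate([375, 1068, 276]) cube([1838, 31, 186]);
translate([312, 242, 276]) cube([31, 794, 186]);
translate([2245, 242, 276]) cube([31, 794, 186]);
translate([492, 179, 462]) cube([98, 920, 25]);
translate([707, 179, 462]) cube([98, 920, 25]);
translate([922, 179, 462]) cube([98, 920, 25]);
translate([1137, 179, 462]) cube([98, 920, 25]);
translate([1352, 179, 462]) cube([98, 920, 25]);
translate([1567, 179, 462]) cube([98, 920, 25]);
translate([1782, 179, 462]) cube([98, 920, 25]);
translate([1997, 179, 462]) cube([98, 920, 25]);


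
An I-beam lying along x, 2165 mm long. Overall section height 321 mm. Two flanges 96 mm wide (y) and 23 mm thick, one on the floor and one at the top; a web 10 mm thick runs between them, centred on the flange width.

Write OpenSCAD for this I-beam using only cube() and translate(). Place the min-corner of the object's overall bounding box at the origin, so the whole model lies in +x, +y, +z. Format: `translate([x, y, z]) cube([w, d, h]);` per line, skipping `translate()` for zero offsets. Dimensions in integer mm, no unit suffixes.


cube([2165, 96, 23]);
translate([0, 43, 23]) cube([2165, 10, 275]);
translate([0, 0, 298]) cube([2165, 96, 23]);


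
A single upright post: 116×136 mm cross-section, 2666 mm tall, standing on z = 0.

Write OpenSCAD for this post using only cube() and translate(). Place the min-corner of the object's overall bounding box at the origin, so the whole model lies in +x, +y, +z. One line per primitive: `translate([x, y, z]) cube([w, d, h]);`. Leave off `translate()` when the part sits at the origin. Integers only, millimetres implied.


cube([116, 136, 2666]);


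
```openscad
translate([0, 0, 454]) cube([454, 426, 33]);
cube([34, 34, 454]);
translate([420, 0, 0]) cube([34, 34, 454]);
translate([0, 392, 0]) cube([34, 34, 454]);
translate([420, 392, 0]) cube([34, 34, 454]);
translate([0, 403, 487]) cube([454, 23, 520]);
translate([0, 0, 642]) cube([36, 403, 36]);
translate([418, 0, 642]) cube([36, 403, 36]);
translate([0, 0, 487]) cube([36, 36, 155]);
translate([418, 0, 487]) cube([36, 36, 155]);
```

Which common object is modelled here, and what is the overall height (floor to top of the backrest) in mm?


A chair. The overall height is 1007 mm.

A slab on four corner posts with a tall panel at the back — a chair. The seat slab sits at z = 454 with thickness 33, and the 520 mm backrest starts at the seat top, so the overall height is 454 + 33 + 520 = 1007 mm.


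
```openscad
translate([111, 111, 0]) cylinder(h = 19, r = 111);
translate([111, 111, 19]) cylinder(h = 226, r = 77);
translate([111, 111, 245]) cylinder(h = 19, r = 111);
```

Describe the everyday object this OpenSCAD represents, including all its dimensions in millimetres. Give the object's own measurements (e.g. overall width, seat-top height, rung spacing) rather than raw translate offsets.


A spool: two coaxial disc flanges of radius 111 mm and thickness 19 mm, joined by a core cylinder of radius 77 mm and height 226 mm. The lower flange rests on z = 0 and the three cylinders share a vertical axis.


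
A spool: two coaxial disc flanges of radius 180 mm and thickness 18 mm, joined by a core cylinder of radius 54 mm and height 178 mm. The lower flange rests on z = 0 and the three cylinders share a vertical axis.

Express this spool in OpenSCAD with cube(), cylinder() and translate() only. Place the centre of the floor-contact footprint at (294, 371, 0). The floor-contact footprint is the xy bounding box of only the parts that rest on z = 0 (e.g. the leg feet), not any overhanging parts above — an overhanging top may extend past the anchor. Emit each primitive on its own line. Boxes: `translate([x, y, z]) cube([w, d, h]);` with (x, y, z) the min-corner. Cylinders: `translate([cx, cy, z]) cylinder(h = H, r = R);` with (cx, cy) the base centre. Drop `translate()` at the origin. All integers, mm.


translate([294, 371, 0]) cylinder(h = 18, r = 180);
translate([294, 371, 18]) cylinder(h = 178, r = 54);
translate([294, 371, 196]) cylinder(h = 18, r = 180);


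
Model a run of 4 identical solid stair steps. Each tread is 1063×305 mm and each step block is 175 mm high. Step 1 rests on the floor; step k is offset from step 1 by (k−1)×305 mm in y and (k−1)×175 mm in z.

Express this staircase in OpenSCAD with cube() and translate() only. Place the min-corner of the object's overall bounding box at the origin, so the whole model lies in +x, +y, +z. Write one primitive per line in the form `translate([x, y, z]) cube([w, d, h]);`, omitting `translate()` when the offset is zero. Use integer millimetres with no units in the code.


cube([1063, 305, 175]);
translate([0, 305, 175]) cube([1063, 305, 175]);
translate([0, 610, 350]) cube([1063, 305, 175]);
translate([0, 915, 525]) cube([1063, 305, 175]);


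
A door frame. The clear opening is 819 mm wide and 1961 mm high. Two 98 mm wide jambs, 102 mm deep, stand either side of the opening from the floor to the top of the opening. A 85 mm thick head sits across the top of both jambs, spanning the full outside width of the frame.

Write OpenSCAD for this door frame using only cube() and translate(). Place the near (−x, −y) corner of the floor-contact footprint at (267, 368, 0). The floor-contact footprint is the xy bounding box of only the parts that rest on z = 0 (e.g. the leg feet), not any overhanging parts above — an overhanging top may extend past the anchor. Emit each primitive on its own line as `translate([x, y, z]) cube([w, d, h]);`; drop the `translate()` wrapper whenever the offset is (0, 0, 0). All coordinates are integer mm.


translate([267, 368, 0]) cube([98, 102, 1961]);
translate([1184, 368, 0]) cube([98, 102, 1961]);
translate([267, 368, 1961]) cube([1015, 102, 85]);


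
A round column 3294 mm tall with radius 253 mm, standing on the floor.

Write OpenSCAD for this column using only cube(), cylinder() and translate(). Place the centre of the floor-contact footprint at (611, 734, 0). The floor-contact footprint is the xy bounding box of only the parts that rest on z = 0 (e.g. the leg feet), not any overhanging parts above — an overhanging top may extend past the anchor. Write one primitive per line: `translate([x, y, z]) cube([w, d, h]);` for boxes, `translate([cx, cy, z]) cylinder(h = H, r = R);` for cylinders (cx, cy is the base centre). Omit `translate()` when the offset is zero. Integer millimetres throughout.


translate([611, 734, 0]) cylinder(h = 3294, r = 253);


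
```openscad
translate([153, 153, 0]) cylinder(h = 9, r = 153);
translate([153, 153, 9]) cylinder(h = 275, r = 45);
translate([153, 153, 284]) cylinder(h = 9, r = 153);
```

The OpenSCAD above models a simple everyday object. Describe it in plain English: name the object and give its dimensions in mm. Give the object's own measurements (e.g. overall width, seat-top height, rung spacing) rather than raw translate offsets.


A spool: two coaxial disc flanges of radius 153 mm and thickness 9 mm, joined by a core cylinder of radius 45 mm and height 275 mm. The lower flange rests on z = 0 and the three cylinders share a vertical axis.


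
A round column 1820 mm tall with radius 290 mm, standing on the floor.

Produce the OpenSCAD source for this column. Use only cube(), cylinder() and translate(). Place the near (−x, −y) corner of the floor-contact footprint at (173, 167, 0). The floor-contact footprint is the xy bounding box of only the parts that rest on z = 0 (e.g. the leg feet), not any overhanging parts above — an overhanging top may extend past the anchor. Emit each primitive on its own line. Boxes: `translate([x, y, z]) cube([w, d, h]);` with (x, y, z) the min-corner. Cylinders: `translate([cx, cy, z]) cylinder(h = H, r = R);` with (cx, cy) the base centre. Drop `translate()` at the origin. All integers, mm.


translate([463, 457, 0]) cylinder(h = 1820, r = 290);


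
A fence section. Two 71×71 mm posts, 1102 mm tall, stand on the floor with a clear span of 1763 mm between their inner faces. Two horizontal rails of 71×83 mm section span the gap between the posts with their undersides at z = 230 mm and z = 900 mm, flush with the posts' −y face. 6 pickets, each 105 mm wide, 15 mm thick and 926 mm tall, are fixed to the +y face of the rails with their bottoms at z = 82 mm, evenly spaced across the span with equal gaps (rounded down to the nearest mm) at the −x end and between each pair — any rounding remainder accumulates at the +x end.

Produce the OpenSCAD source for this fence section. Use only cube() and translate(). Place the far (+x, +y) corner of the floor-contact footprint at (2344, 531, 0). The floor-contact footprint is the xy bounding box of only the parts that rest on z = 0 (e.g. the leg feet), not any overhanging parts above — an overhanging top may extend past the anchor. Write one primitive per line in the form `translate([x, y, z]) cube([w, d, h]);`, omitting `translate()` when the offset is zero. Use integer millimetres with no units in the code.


translate([439, 460, 0]) cube([71, 71, 1102]);
translate([2273, 460, 0]) cube([71, 71, 1102]);
translate([510, 460, 230]) cube([1763, 71, 83]);
translate([510, 460, 900]) cube([1763, 71, 83]);
translate([671, 531, 82]) cube([105, 15, 926]);
translate([937, 531, 82]) cube([105, 15, 926]);
translate([1203, 531, 82]) cube([105, 15, 926]);
translate([1469, 531, 82]) cube([105, 15, 926]);
translate([1735, 531, 82]) cube([105, 15, 926]);
translate([2001, 531, 82]) cube([105, 15, 926]);


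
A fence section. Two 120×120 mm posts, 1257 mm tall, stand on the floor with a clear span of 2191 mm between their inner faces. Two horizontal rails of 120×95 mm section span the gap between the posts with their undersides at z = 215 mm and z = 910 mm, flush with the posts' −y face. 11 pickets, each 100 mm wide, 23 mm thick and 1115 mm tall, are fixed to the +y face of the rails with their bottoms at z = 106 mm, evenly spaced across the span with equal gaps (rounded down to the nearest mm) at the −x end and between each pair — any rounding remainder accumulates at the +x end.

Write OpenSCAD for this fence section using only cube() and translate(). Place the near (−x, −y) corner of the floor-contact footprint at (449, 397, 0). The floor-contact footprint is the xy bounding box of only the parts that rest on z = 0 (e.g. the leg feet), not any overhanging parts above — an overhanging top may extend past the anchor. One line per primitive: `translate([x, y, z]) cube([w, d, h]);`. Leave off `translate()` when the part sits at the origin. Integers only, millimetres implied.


translate([449, 397, 0]) cube([120, 120, 1257]);
translate([2760, 397, 0]) cube([120, 120, 1257]);
translate([569, 397, 215]) cube([2191, 120, 95]);
translate([569, 397, 910]) cube([2191, 120, 95]);
translate([659, 517, 106]) cube([100, 23, 1115]);
translate([849, 517, 106]) cube([100, 23, 1115]);
translate([1039, 517, 106]) cube([100, 23, 1115]);
translate([1229, 517, 106]) cube([100, 23, 1115]);
translate([1419, 517, 106]) cube([100, 23, 1115]);
translate([1609, 517, 106]) cube([100, 23, 1115]);
translate([1799, 517, 106]) cube([100, 23, 1115]);
translate([1989, 517, 106]) cube([100, 23, 1115]);
translate([2179, 517, 106]) cube([100, 23, 1115]);
translate([2369, 517, 106]) cube([100, 23, 1115]);
translate([2559, 517, 106]) cube([100, 23, 1115]);


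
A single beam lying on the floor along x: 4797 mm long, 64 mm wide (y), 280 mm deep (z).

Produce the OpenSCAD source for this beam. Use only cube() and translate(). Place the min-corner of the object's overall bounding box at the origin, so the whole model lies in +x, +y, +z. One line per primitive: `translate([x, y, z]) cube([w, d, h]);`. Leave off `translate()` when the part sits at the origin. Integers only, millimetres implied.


cube([4797, 64, 280]);


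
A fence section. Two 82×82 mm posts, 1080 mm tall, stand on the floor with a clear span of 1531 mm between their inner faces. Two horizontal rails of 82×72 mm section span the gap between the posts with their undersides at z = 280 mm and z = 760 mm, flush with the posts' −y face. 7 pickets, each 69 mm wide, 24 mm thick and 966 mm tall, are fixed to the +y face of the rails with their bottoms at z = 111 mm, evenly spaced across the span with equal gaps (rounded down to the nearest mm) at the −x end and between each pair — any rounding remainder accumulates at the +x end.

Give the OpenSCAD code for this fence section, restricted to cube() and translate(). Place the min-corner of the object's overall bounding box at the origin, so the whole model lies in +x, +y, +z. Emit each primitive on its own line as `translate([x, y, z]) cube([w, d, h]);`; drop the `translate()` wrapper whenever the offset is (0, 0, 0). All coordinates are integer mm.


cube([82, 82, 1080]);
translate([1613, 0, 0]) cube([82, 82, 1080]);
translate([82, 0, 280]) cube([1531, 82, 72]);
translate([82, 0, 760]) cube([1531, 82, 72]);
translate([213, 82, 111]) cube([69, 24, 966]);
translate([413, 82, 111]) cube([69, 24, 966]);
translate([613, 82, 111]) cube([69, 24, 966]);
translate([813, 82, 111]) cube([69, 24, 966]);
translate([1013, 82, 111]) cube([69, 24, 966]);
translate([1213, 82, 111]) cube([69, 24, 966]);
translate([1413, 82, 111]) cube([69, 24, 966]);


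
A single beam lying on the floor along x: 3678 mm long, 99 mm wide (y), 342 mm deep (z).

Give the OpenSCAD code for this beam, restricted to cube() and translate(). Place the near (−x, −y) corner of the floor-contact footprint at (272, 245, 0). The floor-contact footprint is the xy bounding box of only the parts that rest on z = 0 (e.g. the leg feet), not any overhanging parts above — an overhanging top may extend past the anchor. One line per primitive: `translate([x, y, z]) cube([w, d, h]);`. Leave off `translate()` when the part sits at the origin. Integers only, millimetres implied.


translate([272, 245, 0]) cube([3678, 99, 342]);


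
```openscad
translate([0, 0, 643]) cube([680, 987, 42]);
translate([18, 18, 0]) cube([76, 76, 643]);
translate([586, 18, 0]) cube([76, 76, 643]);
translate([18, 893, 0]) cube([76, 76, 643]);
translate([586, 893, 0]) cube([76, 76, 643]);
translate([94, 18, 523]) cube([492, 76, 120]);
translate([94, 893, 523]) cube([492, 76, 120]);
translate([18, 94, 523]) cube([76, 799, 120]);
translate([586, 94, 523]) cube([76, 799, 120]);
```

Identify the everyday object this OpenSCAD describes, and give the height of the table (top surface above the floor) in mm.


A table. The table height is 685 mm.

A 680×987×42 slab sits at z = 643 on four 76 mm square posts — a table. The top surface is at 643 + 42 = 685 mm.


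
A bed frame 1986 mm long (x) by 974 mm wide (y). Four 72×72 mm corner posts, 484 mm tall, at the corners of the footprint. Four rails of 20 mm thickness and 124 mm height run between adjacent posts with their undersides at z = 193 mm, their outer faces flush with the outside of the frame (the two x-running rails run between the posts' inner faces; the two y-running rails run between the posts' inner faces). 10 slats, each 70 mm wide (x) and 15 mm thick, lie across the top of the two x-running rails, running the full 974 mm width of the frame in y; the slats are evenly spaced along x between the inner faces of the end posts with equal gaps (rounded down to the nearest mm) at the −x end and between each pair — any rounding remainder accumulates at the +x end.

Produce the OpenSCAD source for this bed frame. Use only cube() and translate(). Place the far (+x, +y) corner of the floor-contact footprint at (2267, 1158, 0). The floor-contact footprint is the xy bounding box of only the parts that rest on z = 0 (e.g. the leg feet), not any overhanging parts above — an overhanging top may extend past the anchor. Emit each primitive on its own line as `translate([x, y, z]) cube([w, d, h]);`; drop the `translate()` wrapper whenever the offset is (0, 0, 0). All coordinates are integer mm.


translate([281, 184, 0]) cube([72, 72, 484]);
translate([281, 1086, 0]) cube([72, 72, 484]);
translate([2195, 184, 0]) cube([72, 72, 484]);
translate([2195, 1086, 0]) cube([72, 72, 484]);
translate([353, 184, 193]) cube([1842, 20, 124]);
translate([353, 1138, 193]) cube([1842, 20, 124]);
translate([281, 256, 193]) cube([20, 830, 124]);
translate([2247, 256, 193]) cube([20, 830, 124]);
translate([456, 184, 317]) cube([70, 974, 15]);
translate([629, 184, 317]) cube([70, 974, 15]);
translate([802, 184, 317]) cube([70, 974, 15]);
translate([975, 184, 317]) cube([70, 974, 15]);
translate([1148, 184, 317]) cube([70, 974, 15]);
translate([1321, 184, 317]) cube([70, 974, 15]);
translate([1494, 184, 317]) cube([70, 974, 15]);
translate([1667, 184, 317]) cube([70, 974, 15]);
translate([1840, 184, 317]) cube([70, 974, 15]);
translate([2013, 184, 317]) cube([70, 974, 15]);


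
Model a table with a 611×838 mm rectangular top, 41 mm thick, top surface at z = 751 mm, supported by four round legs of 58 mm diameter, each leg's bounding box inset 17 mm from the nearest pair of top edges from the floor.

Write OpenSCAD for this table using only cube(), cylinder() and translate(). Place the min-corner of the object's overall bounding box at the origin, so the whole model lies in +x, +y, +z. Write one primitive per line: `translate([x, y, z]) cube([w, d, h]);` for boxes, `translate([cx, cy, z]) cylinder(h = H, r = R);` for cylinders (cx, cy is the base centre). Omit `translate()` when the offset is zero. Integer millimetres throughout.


translate([0, 0, 710]) cube([611, 838, 41]);
translate([46, 46, 0]) cylinder(h = 710, r = 29);
translate([565, 46, 0]) cylinder(h = 710, r = 29);
translate([46, 792, 0]) cylinder(h = 710, r = 29);
translate([565, 792, 0]) cylinder(h = 710, r = 29);


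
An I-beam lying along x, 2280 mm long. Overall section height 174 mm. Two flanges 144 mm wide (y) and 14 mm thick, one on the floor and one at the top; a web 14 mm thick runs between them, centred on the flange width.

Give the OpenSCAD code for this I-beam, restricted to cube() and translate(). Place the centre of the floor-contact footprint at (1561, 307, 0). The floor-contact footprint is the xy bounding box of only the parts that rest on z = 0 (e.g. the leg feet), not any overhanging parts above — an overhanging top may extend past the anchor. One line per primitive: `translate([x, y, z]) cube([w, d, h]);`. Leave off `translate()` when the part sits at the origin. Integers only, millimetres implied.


translate([421, 235, 0]) cube([2280, 144, 14]);
translate([421, 300, 14]) cube([2280, 14, 146]);
translate([421, 235, 160]) cube([2280, 144, 14]);


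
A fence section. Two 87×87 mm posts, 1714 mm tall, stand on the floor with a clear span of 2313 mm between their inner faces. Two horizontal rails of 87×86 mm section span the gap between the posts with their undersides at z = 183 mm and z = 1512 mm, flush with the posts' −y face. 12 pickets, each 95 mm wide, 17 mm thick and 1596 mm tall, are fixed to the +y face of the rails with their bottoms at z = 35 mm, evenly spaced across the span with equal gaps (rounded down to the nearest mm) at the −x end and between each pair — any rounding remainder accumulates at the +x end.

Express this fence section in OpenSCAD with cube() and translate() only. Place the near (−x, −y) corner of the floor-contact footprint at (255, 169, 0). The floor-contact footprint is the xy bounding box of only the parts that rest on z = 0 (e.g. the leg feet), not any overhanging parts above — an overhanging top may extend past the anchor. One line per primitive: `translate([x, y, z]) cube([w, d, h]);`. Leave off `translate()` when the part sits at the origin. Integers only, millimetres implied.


translate([255, 169, 0]) cube([87, 87, 1714]);
translate([2655, 169, 0]) cube([87, 87, 1714]);
translate([342, 169, 183]) cube([2313, 87, 86]);
translate([342, 169, 1512]) cube([2313, 87, 86]);
translate([432, 256, 35]) cube([95, 17, 1596]);
translate([617, 256, 35]) cube([95, 17, 1596]);
translate([802, 256, 35]) cube([95, 17, 1596]);
translate([987, 256, 35]) cube([95, 17, 1596]);
translate([1172, 256, 35]) cube([95, 17, 1596]);
translate([1357, 256, 35]) cube([95, 17, 1596]);
translate([1542, 256, 35]) cube([95, 17, 1596]);
translate([1727, 256, 35]) cube([95, 17, 1596]);
translate([1912, 256, 35]) cube([95, 17, 1596]);
translate([2097, 256, 35]) cube([95, 17, 1596]);
translate([2282, 256, 35]) cube([95, 17, 1596]);
translate([2467, 256, 35]) cube([95, 17, 1596]);


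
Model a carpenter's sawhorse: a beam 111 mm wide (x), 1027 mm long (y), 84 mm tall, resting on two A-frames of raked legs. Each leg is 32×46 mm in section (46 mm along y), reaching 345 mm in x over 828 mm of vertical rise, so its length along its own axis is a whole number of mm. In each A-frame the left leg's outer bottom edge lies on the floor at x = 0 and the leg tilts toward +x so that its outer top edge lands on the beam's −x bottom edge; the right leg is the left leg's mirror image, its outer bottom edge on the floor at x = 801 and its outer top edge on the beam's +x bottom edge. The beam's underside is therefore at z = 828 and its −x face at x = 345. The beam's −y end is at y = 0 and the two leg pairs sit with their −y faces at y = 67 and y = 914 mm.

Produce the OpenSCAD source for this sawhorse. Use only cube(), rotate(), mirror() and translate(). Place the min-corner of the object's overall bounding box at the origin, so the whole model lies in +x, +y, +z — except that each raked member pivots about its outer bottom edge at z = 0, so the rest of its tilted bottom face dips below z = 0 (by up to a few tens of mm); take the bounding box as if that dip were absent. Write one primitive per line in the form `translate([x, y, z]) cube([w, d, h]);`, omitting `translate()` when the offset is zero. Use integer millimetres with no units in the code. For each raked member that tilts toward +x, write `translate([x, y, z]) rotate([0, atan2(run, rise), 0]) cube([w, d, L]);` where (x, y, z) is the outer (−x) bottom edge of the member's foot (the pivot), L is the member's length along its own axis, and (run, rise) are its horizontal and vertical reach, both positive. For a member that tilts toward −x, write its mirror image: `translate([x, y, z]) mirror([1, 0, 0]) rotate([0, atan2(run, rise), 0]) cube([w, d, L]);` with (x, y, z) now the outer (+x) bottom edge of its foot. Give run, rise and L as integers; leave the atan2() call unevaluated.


translate([345, 0, 828]) cube([111, 1027, 84]);
translate([0, 67, 0]) rotate([0, atan2(345, 828), 0]) cube([32, 46, 897]);
translate([801, 67, 0]) mirror([1, 0, 0]) rotate([0, atan2(345, 828), 0]) cube([32, 46, 897]);
translate([0, 914, 0]) rotate([0, atan2(345, 828), 0]) cube([32, 46, 897]);
translate([801, 914, 0]) mirror([1, 0, 0]) rotate([0, atan2(345, 828), 0]) cube([32, 46, 897]);


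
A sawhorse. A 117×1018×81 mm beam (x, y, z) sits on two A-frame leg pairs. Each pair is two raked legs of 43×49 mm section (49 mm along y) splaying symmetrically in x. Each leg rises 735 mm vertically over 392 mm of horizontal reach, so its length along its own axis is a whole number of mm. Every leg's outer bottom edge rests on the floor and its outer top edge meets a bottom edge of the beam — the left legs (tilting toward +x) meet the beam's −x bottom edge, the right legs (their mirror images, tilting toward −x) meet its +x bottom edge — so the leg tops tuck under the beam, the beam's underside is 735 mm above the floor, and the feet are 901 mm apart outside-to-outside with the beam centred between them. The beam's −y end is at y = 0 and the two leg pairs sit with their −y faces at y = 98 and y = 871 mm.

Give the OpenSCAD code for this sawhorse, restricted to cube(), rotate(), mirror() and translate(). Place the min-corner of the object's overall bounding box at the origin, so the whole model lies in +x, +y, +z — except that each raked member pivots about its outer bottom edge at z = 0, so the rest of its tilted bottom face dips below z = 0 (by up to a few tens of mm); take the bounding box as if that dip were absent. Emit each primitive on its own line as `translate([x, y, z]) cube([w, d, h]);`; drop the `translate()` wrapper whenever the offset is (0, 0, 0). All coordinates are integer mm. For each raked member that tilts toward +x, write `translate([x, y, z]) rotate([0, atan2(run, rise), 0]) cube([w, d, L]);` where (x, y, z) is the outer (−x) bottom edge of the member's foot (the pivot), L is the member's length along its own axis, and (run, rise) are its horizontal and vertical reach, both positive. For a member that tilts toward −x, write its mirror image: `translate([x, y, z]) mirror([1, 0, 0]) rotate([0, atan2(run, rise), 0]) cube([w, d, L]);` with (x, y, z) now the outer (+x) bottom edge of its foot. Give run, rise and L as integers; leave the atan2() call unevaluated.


translate([392, 0, 735]) cube([117, 1018, 81]);
translate([0, 98, 0]) rotate([0, atan2(392, 735), 0]) cube([43, 49, 833]);
translate([901, 98, 0]) mirror([1, 0, 0]) rotate([0, atan2(392, 735), 0]) cube([43, 49, 833]);
translate([0, 871, 0]) rotate([0, atan2(392, 735), 0]) cube([43, 49, 833]);
translate([901, 871, 0]) mirror([1, 0, 0]) rotate([0, atan2(392, 735), 0]) cube([43, 49, 833]);


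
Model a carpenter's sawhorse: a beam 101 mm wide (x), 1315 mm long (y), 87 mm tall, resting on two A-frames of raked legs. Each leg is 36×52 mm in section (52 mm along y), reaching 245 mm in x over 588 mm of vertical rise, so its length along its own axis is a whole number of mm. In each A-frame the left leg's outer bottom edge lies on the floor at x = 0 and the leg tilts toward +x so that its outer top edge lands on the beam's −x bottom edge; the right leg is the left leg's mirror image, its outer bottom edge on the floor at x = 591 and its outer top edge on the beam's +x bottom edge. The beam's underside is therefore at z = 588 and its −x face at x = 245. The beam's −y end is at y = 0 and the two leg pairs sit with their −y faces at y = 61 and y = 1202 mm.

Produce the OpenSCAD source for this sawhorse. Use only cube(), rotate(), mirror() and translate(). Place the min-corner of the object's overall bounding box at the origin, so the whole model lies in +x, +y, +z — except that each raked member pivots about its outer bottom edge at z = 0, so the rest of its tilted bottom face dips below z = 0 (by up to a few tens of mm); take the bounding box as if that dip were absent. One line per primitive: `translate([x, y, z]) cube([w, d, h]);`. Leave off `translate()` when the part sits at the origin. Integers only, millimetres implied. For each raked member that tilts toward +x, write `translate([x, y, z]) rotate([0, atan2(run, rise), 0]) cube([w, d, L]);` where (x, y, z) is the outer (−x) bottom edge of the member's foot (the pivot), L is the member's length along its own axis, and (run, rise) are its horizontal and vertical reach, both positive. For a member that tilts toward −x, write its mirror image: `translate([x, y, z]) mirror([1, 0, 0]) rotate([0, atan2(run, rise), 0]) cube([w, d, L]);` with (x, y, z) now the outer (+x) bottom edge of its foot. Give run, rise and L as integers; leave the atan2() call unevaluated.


translate([245, 0, 588]) cube([101, 1315, 87]);
translate([0, 61, 0]) rotate([0, atan2(245, 588), 0]) cube([36, 52, 637]);
translate([591, 61, 0]) mirror([1, 0, 0]) rotate([0, atan2(245, 588), 0]) cube([36, 52, 637]);
translate([0, 1202, 0]) rotate([0, atan2(245, 588), 0]) cube([36, 52, 637]);
translate([591, 1202, 0]) mirror([1, 0, 0]) rotate([0, atan2(245, 588), 0]) cube([36, 52, 637]);


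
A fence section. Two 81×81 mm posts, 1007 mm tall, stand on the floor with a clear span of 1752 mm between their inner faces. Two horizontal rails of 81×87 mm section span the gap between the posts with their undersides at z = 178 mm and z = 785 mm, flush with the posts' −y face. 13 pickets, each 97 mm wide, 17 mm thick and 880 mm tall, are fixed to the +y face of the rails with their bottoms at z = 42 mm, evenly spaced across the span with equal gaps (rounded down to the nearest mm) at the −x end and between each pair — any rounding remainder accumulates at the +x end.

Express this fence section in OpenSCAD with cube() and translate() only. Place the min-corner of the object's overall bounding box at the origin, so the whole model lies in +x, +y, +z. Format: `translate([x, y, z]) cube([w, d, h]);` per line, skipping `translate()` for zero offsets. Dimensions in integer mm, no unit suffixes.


cube([81, 81, 1007]);
translate([1833, 0, 0]) cube([81, 81, 1007]);
translate([81, 0, 178]) cube([1752, 81, 87]);
translate([81, 0, 785]) cube([1752, 81, 87]);
translate([116, 81, 42]) cube([97, 17, 880]);
translate([248, 81, 42]) cube([97, 17, 880]);
translate([380, 81, 42]) cube([97, 17, 880]);
translate([512, 81, 42]) cube([97, 17, 880]);
translate([644, 81, 42]) cube([97, 17, 880]);
translate([776, 81, 42]) cube([97, 17, 880]);
translate([908, 81, 42]) cube([97, 17, 880]);
translate([1040, 81, 42]) cube([97, 17, 880]);
translate([1172, 81, 42]) cube([97, 17, 880]);
translate([1304, 81, 42]) cube([97, 17, 880]);
translate([1436, 81, 42]) cube([97, 17, 880]);
translate([1568, 81, 42]) cube([97, 17, 880]);
translate([1700, 81, 42]) cube([97, 17, 880]);


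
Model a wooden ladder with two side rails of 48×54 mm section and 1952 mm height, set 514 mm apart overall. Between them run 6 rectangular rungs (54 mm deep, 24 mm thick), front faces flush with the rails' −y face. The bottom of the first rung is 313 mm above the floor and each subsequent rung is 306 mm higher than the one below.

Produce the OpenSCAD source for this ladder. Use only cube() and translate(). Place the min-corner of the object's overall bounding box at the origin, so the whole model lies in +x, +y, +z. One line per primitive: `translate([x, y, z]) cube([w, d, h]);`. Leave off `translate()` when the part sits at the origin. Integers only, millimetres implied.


cube([48, 54, 1952]);
translate([466, 0, 0]) cube([48, 54, 1952]);
translate([48, 0, 313]) cube([418, 54, 24]);
translate([48, 0, 619]) cube([418, 54, 24]);
translate([48, 0, 925]) cube([418, 54, 24]);
translate([48, 0, 1231]) cube([418, 54, 24]);
translate([48, 0, 1537]) cube([418, 54, 24]);
translate([48, 0, 1843]) cube([418, 54, 24]);


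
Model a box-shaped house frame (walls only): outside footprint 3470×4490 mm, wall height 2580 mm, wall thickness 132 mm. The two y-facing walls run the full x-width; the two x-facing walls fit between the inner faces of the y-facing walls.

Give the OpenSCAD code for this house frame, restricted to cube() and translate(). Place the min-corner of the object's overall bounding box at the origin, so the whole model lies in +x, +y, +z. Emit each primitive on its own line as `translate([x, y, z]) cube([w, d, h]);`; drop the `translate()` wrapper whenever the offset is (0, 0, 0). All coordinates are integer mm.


cube([3470, 132, 2580]);
translate([0, 4358, 0]) cube([3470, 132, 2580]);
translate([0, 132, 0]) cube([132, 4226, 2580]);
translate([3338, 132, 0]) cube([132, 4226, 2580]);


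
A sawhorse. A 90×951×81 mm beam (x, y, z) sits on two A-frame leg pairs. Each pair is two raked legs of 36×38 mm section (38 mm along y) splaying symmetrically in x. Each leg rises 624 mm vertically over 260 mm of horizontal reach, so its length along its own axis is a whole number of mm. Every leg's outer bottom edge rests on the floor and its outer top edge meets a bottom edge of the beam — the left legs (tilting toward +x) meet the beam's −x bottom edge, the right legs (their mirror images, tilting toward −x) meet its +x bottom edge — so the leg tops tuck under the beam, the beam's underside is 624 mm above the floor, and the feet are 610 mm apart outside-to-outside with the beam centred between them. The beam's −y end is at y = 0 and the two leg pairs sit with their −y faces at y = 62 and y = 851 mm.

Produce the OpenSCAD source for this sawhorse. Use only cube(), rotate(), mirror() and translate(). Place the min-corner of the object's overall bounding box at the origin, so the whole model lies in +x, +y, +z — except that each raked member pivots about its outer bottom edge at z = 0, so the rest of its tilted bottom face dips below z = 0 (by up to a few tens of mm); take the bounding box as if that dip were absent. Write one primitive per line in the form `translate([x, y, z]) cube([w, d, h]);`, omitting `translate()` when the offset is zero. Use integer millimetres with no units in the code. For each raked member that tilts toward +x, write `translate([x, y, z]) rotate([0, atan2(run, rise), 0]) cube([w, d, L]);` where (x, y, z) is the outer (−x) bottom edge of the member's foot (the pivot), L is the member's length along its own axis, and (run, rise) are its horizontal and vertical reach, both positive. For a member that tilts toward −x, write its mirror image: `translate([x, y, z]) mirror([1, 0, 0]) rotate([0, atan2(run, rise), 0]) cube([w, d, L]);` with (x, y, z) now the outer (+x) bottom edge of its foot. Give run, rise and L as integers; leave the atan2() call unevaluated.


// leg length = √(260² + 624²) = 676
// right-leg outer foot x = 2·260 + 90 = 610
// beam min-corner = (260, 0, 624)
translate([260, 0, 624]) cube([90, 951, 81]);
translate([0, 62, 0]) rotate([0, atan2(260, 624), 0]) cube([36, 38, 676]);
translate([610, 62, 0]) mirror([1, 0, 0]) rotate([0, atan2(260, 624), 0]) cube([36, 38, 676]);
translate([0, 851, 0]) rotate([0, atan2(260, 624), 0]) cube([36, 38, 676]);
translate([610, 851, 0]) mirror([1, 0, 0]) rotate([0, atan2(260, 624), 0]) cube([36, 38, 676]);


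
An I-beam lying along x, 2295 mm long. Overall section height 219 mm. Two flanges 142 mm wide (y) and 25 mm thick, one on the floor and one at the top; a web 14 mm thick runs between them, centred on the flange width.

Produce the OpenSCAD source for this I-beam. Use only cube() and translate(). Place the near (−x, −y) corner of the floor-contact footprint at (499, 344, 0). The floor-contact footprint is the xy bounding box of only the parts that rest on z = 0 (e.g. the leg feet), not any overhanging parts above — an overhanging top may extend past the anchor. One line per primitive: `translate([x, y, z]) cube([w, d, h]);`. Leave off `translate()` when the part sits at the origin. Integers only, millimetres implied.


translate([499, 344, 0]) cube([2295, 142, 25]);
translate([499, 408, 25]) cube([2295, 14, 169]);
translate([499, 344, 194]) cube([2295, 142, 25]);


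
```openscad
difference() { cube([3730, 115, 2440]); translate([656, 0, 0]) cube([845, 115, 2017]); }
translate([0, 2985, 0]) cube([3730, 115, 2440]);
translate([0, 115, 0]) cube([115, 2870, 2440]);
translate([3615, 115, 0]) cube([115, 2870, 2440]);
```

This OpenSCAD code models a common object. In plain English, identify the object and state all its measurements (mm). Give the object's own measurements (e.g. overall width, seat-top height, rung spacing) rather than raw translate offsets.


A single room: four walls, each 2440 mm tall and 115 mm thick, enclosing an outside footprint 3730×3100 mm (x × y), no floor or roof. The front and back walls (−y and +y sides) run the full x-width; the side walls fit between their inner faces. A door opening 845 mm wide and 2017 mm tall is cut through the front wall from the floor up, its −x edge 656 mm from the wall's −x end.


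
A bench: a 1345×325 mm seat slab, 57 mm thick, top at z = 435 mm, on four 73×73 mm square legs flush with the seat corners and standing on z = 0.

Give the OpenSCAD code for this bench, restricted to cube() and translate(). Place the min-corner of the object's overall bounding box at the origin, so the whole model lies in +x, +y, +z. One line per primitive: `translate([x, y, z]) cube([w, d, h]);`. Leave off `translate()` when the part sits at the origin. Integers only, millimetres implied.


// leg_h = 435 − 57 = 378
translate([0, 0, 378]) cube([1345, 325, 57]);
cube([73, 73, 378]);
translate([0, 252, 0]) cube([73, 73, 378]);
translate([1272, 0, 0]) cube([73, 73, 378]);
translate([1272, 252, 0]) cube([73, 73, 378]);


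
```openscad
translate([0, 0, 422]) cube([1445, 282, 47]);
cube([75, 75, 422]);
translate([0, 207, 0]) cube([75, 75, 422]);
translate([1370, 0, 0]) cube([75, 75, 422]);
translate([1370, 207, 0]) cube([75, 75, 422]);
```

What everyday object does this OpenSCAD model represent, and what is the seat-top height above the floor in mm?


A bench. The seat-top height is 469 mm.

A long slab on four corner posts — a bench. The slab sits at z = 422 with thickness 47, so the top is 422 + 47 = 469 mm.


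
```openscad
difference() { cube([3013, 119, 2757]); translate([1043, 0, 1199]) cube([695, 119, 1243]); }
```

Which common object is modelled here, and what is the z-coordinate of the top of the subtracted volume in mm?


A wall with a window opening. The window head height is 2442 mm.

A wall with a rectangular opening subtracted — a window. Sill at z = 1199, opening 1243 mm tall, so the head is at 1199 + 1243 = 2442 mm.


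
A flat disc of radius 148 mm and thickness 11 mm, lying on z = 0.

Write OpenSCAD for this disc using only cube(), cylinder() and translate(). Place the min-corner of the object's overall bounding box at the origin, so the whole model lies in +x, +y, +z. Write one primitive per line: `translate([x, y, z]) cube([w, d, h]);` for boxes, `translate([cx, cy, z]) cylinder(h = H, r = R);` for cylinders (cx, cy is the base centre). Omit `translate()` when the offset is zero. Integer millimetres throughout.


translate([148, 148, 0]) cylinder(h = 11, r = 148);


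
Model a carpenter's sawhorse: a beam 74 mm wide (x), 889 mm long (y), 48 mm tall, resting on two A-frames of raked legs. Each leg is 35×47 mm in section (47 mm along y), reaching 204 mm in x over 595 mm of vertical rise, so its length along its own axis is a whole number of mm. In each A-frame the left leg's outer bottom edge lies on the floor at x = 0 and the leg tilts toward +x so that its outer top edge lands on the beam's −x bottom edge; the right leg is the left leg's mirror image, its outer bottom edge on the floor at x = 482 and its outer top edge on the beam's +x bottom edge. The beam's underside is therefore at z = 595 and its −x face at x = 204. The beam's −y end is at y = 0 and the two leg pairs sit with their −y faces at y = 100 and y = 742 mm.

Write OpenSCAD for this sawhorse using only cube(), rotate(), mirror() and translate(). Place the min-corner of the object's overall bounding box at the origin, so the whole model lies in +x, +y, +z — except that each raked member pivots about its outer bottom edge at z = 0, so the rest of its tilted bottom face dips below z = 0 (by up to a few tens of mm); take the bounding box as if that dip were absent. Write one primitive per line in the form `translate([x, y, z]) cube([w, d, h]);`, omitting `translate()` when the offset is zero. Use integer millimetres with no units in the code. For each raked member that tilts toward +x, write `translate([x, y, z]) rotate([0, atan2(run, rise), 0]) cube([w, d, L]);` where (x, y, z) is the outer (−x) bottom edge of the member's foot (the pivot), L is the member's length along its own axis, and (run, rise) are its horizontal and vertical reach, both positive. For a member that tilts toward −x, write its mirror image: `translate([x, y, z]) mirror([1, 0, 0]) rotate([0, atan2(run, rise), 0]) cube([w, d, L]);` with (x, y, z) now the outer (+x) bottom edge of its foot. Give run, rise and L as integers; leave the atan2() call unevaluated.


translate([204, 0, 595]) cube([74, 889, 48]);
translate([0, 100, 0]) rotate([0, atan2(204, 595), 0]) cube([35, 47, 629]);
translate([482, 100, 0]) mirror([1, 0, 0]) rotate([0, atan2(204, 595), 0]) cube([35, 47, 629]);
translate([0, 742, 0]) rotate([0, atan2(204, 595), 0]) cube([35, 47, 629]);
translate([482, 742, 0]) mirror([1, 0, 0]) rotate([0, atan2(204, 595), 0]) cube([35, 47, 629]);
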